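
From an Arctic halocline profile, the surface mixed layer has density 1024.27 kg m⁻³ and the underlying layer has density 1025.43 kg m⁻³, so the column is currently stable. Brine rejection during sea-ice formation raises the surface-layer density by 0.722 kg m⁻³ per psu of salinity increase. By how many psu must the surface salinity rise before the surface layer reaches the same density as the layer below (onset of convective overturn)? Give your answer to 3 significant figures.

Density deficit of the surface layer: 1025.43 − 1024.27 = 1.16 kg m⁻³.
Required change = 1.16 / 0.722 = 1.61 psu.

1.61 psu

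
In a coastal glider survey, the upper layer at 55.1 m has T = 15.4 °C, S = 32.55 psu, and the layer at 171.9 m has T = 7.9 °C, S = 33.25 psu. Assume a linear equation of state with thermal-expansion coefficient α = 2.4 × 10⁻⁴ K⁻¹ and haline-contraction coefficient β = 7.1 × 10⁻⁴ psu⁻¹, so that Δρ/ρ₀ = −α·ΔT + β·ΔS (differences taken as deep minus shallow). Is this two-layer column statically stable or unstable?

ΔT = 7.9 − 15.4 = -7.5 K and ΔS = 33.25 − 32.55 = +0.70 psu (deep − shallow).
−αΔT = 1.80 × 10⁻³; βΔS = 4.97 × 10⁻⁴; sum Δρ/ρ₀ = 2.297 × 10⁻³.
Δρ/ρ₀ > 0, so Δρ > 0: deeper water is denser → statically stable.

stable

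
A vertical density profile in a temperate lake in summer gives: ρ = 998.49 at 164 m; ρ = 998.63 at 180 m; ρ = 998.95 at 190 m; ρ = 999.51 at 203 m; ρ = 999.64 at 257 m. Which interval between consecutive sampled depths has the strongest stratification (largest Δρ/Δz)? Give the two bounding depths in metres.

Compute the density gradient over each adjacent pair:
  164–180 m: Δρ/Δz = 0.14/16 = 8.8 × 10⁻³ kg m⁻⁴
  180–190 m: Δρ/Δz = 0.32/10 = 0.032 kg m⁻⁴
  190–203 m: Δρ/Δz = 0.56/13 = 0.043 kg m⁻⁴
  203–257 m: Δρ/Δz = 0.13/54 = 2.4 × 10⁻³ kg m⁻⁴
The largest gradient is in the 190–203 m interval — the pycnocline.

190–203 m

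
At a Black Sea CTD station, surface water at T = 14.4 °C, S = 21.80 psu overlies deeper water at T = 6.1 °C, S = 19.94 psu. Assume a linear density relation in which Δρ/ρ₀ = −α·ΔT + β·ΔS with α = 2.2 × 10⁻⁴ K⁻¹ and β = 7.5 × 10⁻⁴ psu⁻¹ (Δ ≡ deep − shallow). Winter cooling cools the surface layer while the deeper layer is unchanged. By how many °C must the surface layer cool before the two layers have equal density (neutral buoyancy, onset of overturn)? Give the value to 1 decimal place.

2.0 °C

Neutral buoyancy requires Δρ = 0, i.e. −α(T_deep − T_surf′) + β(S_deep − S_surf) = 0.
T_surf′ = T_deep − (β/α)·ΔS = 6.1 − (7.5 × 10⁻⁴/2.2 × 10⁻⁴)·(-1.86) = 12.441 °C.
Cooling required: 14.4 − (12.441) = 1.959 °C.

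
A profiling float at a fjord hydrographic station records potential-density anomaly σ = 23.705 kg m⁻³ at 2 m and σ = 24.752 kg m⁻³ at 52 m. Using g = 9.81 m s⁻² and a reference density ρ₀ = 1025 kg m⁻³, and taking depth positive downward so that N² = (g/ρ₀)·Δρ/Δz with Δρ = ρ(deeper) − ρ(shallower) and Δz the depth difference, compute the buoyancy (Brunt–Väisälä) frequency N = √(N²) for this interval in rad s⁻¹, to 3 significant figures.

0.0142 rad s⁻¹

Δρ = 1024.752 − 1023.705 = 1.047 kg m⁻³ over Δz = 52 − 2 = 50 m.
N² = (9.81/1025) × (1.047/50) = 2.0041 × 10⁻⁴ s⁻².
N = √(2.0041 × 10⁻⁴) = 0.014157 rad s⁻¹ ≈ 0.0142 rad s⁻¹.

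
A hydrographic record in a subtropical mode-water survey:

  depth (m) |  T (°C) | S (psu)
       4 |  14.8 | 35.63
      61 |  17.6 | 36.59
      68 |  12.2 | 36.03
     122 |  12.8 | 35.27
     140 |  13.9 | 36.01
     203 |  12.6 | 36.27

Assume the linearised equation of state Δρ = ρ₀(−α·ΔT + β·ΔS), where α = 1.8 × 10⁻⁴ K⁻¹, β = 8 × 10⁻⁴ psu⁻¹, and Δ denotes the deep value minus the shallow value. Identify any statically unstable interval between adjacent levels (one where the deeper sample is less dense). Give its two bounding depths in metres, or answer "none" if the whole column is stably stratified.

Evaluate Δρ/ρ₀ = −αΔT + βΔS across each adjacent pair:
  4–61 m: −αΔT+βΔS = −(1.8 × 10⁻⁴)(+2.8)+(8 × 10⁻⁴)(+0.96) = 2.6 × 10⁻⁴ → stable
  61–68 m: −αΔT+βΔS = −(1.8 × 10⁻⁴)(-5.4)+(8 × 10⁻⁴)(-0.56) = 5.2 × 10⁻⁴ → stable
  68–122 m: −αΔT+βΔS = −(1.8 × 10⁻⁴)(+0.6)+(8 × 10⁻⁴)(-0.76) = -7.2 × 10⁻⁴ → UNSTABLE
  122–140 m: −αΔT+βΔS = −(1.8 × 10⁻⁴)(+1.1)+(8 × 10⁻⁴)(+0.74) = 3.9 × 10⁻⁴ → stable
  140–203 m: −αΔT+βΔS = −(1.8 × 10⁻⁴)(-1.3)+(8 × 10⁻⁴)(+0.26) = 4.4 × 10⁻⁴ → stable
The 68–122 m interval has Δρ < 0: lighter water underlies denser water.

68–122 m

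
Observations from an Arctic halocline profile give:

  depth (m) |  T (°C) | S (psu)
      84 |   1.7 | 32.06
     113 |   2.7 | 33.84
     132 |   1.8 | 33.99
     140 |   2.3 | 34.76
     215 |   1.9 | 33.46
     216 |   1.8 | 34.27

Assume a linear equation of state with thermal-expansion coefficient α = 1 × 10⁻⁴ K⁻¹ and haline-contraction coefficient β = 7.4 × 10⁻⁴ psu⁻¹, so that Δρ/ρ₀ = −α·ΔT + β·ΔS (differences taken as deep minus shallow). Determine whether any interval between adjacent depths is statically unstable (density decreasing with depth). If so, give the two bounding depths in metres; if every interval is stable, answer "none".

Evaluate Δρ/ρ₀ = −αΔT + βΔS across each adjacent pair:
  84–113 m: −αΔT+βΔS = −(1 × 10⁻⁴)(+1.0)+(7.4 × 10⁻⁴)(+1.78) = 1.2 × 10⁻³ → stable
  113–132 m: −αΔT+βΔS = −(1 × 10⁻⁴)(-0.9)+(7.4 × 10⁻⁴)(+0.15) = 2.0 × 10⁻⁴ → stable
  132–140 m: −αΔT+βΔS = −(1 × 10⁻⁴)(+0.5)+(7.4 × 10⁻⁴)(+0.77) = 5.2 × 10⁻⁴ → stable
  140–215 m: −αΔT+βΔS = −(1 × 10⁻⁴)(-0.4)+(7.4 × 10⁻⁴)(-1.30) = -9.2 × 10⁻⁴ → UNSTABLE
  215–216 m: −αΔT+βΔS = −(1 × 10⁻⁴)(-0.1)+(7.4 × 10⁻⁴)(+0.81) = 6.1 × 10⁻⁴ → stable
The 140–215 m interval has Δρ < 0: lighter water underlies denser water.

140–215 m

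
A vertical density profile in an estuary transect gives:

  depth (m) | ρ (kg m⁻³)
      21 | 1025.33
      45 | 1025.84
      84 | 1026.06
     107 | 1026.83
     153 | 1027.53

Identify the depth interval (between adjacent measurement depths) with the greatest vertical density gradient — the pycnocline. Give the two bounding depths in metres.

84–107 m

Compute the density gradient over each adjacent pair:
  21–45 m: Δρ/Δz = 0.51/24 = 0.021 kg m⁻⁴
  45–84 m: Δρ/Δz = 0.22/39 = 5.6 × 10⁻³ kg m⁻⁴
  84–107 m: Δρ/Δz = 0.77/23 = 0.033 kg m⁻⁴
  107–153 m: Δρ/Δz = 0.70/46 = 0.015 kg m⁻⁴
The largest gradient is in the 84–107 m interval — the pycnocline.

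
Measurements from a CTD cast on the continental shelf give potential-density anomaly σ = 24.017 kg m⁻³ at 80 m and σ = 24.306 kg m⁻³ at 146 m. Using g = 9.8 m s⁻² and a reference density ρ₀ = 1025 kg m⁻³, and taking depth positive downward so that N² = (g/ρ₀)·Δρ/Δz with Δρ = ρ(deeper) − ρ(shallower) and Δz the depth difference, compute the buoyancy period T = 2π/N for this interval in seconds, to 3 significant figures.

971 s

Δρ = 1024.306 − 1024.017 = 0.289 kg m⁻³ over Δz = 146 − 80 = 66 m.
N² = (9.8/1025) × (0.289/66) = 4.1865 × 10⁻⁵ s⁻².
N = √(4.1865 × 10⁻⁵) = 6.4703 × 10⁻³ rad s⁻¹, so T = 2π/N = 971.08 s ≈ 971 s.
A positive N² confirms static stability across the interval.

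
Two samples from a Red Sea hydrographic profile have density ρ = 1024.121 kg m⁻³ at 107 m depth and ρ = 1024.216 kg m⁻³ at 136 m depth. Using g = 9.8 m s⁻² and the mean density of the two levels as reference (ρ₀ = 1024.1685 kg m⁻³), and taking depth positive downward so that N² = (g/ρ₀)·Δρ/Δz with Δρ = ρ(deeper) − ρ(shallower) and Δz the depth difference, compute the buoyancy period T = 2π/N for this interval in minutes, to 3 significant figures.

Δρ = 1024.216 − 1024.121 = 0.095 kg m⁻³ over Δz = 136 − 107 = 29 m.
N² = (9.8/1024.1685) × (0.095/29) = 3.1346 × 10⁻⁵ s⁻².
N = √(3.1346 × 10⁻⁵) = 5.5987 × 10⁻³ rad s⁻¹, so T = 2π/N = 1.1223 × 10³ s = 18.705 min ≈ 18.7 min.

18.7 min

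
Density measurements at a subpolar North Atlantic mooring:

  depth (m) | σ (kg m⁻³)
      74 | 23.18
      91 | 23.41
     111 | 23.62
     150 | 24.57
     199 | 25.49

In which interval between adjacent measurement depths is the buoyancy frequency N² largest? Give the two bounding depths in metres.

Compute the density gradient over each adjacent pair:
  74–91 m: Δρ/Δz = 0.23/17 = 0.014 kg m⁻⁴
  91–111 m: Δρ/Δz = 0.21/20 = 0.010 kg m⁻⁴
  111–150 m: Δρ/Δz = 0.95/39 = 0.024 kg m⁻⁴
  150–199 m: Δρ/Δz = 0.92/49 = 0.019 kg m⁻⁴
The largest gradient is in the 111–150 m interval — the pycnocline.

111–150 m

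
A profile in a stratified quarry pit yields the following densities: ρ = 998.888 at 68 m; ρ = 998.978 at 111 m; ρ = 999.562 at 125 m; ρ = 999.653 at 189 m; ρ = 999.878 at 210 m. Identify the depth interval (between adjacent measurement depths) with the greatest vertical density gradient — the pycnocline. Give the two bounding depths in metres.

111–125 m

Compute the density gradient over each adjacent pair:
  68–111 m: Δρ/Δz = 0.090/43 = 2.1 × 10⁻³ kg m⁻⁴
  111–125 m: Δρ/Δz = 0.584/14 = 0.042 kg m⁻⁴
  125–189 m: Δρ/Δz = 0.091/64 = 1.4 × 10⁻³ kg m⁻⁴
  189–210 m: Δρ/Δz = 0.225/21 = 0.011 kg m⁻⁴
The largest gradient is in the 111–125 m interval — the pycnocline.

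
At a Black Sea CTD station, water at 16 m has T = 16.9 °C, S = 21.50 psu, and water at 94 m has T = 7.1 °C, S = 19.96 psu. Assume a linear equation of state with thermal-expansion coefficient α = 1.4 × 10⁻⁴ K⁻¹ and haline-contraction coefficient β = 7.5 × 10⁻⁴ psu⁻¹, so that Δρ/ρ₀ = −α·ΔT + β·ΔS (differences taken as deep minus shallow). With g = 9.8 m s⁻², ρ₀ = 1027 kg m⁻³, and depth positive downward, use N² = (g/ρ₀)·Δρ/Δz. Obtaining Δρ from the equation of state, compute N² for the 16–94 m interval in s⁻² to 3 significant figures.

ΔT = -9.8 K, ΔS = -1.54 psu (deep − shallow).
Δρ/ρ₀ = −αΔT + βΔS = 1.372 × 10⁻³ − 1.155 × 10⁻³ = 2.17 × 10⁻⁴, so Δρ ≈ 0.2229 kg m⁻³.
N² = (g/ρ₀)·Δρ/Δz = g·(Δρ/ρ₀)/Δz = 9.8 × 2.17 × 10⁻⁴ / 78 = 2.7264 × 10⁻⁵ s⁻² ≈ 2.73 × 10⁻⁵ s⁻².

2.73 × 10⁻⁵ s⁻²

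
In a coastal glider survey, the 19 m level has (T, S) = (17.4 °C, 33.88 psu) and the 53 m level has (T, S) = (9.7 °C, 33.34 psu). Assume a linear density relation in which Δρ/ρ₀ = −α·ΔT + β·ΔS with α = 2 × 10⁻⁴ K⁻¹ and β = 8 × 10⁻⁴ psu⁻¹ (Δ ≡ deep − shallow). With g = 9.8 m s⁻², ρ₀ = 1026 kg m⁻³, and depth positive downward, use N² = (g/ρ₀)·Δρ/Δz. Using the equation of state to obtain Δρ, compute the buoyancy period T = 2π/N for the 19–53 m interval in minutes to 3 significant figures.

ΔT = -7.7 K, ΔS = -0.54 psu (deep − shallow).
Δρ/ρ₀ = −αΔT + βΔS = 1.54 × 10⁻³ − 4.32 × 10⁻⁴ = 1.108 × 10⁻³, so Δρ ≈ 1.137 kg m⁻³.
N² = (g/ρ₀)·Δρ/Δz = g·(Δρ/ρ₀)/Δz = 9.8 × 1.108 × 10⁻³ / 34 = 3.1936 × 10⁻⁴ s⁻².
N = √(3.1936 × 10⁻⁴) = 0.017871 rad s⁻¹ → T = 2π/N = 351.59 s = 5.8598 min ≈ 5.86 min.

5.86 min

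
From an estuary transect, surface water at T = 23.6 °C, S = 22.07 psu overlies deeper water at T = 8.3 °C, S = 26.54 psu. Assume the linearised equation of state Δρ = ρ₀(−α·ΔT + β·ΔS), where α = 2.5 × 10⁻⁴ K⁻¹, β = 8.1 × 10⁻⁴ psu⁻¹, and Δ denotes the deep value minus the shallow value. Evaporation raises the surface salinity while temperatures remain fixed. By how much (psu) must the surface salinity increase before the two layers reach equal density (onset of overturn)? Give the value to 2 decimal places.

Neutral buoyancy requires −α(T_deep − T_surf) + β(S_deep − S_surf′) = 0.
S_surf′ = S_deep − (α/β)·ΔT = 26.54 − (2.5 × 10⁻⁴/8.1 × 10⁻⁴)·(-15.3) = 31.2622 psu.
Increase required: 31.2622 − 22.07 = 9.1922 psu.

9.19 psu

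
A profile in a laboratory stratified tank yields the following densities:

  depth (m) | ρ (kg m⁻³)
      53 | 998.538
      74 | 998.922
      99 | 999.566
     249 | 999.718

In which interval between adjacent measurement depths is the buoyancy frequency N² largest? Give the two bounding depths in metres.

74–99 m

Compute the density gradient over each adjacent pair:
  53–74 m: Δρ/Δz = 0.384/21 = 0.018 kg m⁻⁴
  74–99 m: Δρ/Δz = 0.644/25 = 0.026 kg m⁻⁴
  99–249 m: Δρ/Δz = 0.152/150 = 1.0 × 10⁻³ kg m⁻⁴
The largest gradient is in the 74–99 m interval — the pycnocline.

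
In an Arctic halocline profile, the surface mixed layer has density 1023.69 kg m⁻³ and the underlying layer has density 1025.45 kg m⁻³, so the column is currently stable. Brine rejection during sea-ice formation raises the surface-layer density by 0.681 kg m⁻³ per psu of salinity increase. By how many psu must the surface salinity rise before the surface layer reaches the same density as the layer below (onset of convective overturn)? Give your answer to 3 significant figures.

Density deficit of the surface layer: 1025.45 − 1023.69 = 1.76 kg m⁻³.
Required change = 1.76 / 0.681 = 2.58 psu.

2.58 psu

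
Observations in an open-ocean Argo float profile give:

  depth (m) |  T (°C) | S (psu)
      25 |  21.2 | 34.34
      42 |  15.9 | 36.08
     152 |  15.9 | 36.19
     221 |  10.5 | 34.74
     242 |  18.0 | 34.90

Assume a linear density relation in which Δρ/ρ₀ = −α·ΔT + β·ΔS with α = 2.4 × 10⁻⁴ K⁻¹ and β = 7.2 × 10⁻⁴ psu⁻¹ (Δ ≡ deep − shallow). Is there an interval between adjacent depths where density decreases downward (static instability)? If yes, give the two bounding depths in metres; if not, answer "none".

Evaluate Δρ/ρ₀ = −αΔT + βΔS across each adjacent pair:
  25–42 m: −αΔT+βΔS = −(2.4 × 10⁻⁴)(-5.3)+(7.2 × 10⁻⁴)(+1.74) = 2.5 × 10⁻³ → stable
  42–152 m: −αΔT+βΔS = −(2.4 × 10⁻⁴)(+0.0)+(7.2 × 10⁻⁴)(+0.11) = 7.9 × 10⁻⁵ → stable
  152–221 m: −αΔT+βΔS = −(2.4 × 10⁻⁴)(-5.4)+(7.2 × 10⁻⁴)(-1.45) = 2.5 × 10⁻⁴ → stable
  221–242 m: −αΔT+βΔS = −(2.4 × 10⁻⁴)(+7.5)+(7.2 × 10⁻⁴)(+0.16) = -1.7 × 10⁻³ → UNSTABLE
The 221–242 m interval has Δρ < 0: lighter water underlies denser water.

221–242 m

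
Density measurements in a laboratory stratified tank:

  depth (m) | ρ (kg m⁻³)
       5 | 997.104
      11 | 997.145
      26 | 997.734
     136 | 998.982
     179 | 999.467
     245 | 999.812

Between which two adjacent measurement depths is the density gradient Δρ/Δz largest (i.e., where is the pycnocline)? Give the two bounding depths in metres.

Compute the density gradient over each adjacent pair:
  5–11 m: Δρ/Δz = 0.041/6 = 6.8 × 10⁻³ kg m⁻⁴
  11–26 m: Δρ/Δz = 0.589/15 = 0.039 kg m⁻⁴
  26–136 m: Δρ/Δz = 1.248/110 = 0.011 kg m⁻⁴
  136–179 m: Δρ/Δz = 0.485/43 = 0.011 kg m⁻⁴
  179–245 m: Δρ/Δz = 0.345/66 = 5.2 × 10⁻³ kg m⁻⁴
The largest gradient is in the 11–26 m interval — the pycnocline.

11–26 m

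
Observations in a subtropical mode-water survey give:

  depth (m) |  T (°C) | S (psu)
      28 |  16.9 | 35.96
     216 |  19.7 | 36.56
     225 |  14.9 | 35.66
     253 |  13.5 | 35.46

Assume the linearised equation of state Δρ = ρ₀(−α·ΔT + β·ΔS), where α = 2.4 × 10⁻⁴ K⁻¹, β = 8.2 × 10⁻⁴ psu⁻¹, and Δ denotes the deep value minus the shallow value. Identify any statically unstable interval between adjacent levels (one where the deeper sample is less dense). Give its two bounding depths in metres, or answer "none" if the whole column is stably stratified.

28–216 m

Evaluate Δρ/ρ₀ = −αΔT + βΔS across each adjacent pair:
  28–216 m: −αΔT+βΔS = −(2.4 × 10⁻⁴)(+2.8)+(8.2 × 10⁻⁴)(+0.60) = -1.8 × 10⁻⁴ → UNSTABLE
  216–225 m: −αΔT+βΔS = −(2.4 × 10⁻⁴)(-4.8)+(8.2 × 10⁻⁴)(-0.90) = 4.1 × 10⁻⁴ → stable
  225–253 m: −αΔT+βΔS = −(2.4 × 10⁻⁴)(-1.4)+(8.2 × 10⁻⁴)(-0.20) = 1.7 × 10⁻⁴ → stable
The 28–216 m interval has Δρ < 0: lighter water underlies denser water.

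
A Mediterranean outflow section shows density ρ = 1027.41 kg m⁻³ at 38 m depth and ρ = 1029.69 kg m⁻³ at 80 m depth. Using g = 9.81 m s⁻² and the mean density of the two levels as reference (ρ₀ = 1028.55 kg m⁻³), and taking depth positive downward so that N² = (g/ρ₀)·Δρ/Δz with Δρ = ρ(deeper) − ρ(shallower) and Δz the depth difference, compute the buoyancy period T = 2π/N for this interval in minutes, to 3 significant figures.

4.60 min

Δρ = 1029.69 − 1027.41 = 2.28 kg m⁻³ over Δz = 80 − 38 = 42 m.
N² = (9.81/1028.55) × (2.28/42) = 5.1776 × 10⁻⁴ s⁻².
N = √(5.1776 × 10⁻⁴) = 0.022754 rad s⁻¹, so T = 2π/N = 276.14 s = 4.6023 min ≈ 4.60 min.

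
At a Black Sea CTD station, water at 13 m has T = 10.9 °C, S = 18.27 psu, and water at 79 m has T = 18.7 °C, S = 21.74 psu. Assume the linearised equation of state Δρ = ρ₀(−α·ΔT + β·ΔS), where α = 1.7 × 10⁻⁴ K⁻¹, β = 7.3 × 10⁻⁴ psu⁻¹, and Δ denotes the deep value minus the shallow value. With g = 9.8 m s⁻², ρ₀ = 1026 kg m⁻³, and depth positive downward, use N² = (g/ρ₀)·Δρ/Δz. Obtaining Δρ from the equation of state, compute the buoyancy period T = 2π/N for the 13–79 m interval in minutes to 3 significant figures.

ΔT = +7.8 K, ΔS = +3.47 psu (deep − shallow).
Δρ/ρ₀ = −αΔT + βΔS = -1.326 × 10⁻³ + 2.5331 × 10⁻³ = 1.2071 × 10⁻³, so Δρ ≈ 1.238 kg m⁻³.
N² = (g/ρ₀)·Δρ/Δz = g·(Δρ/ρ₀)/Δz = 9.8 × 1.2071 × 10⁻³ / 66 = 1.7924 × 10⁻⁴ s⁻².
N = √(1.7924 × 10⁻⁴) = 0.013388 rad s⁻¹ → T = 2π/N = 469.31 s = 7.8218 min ≈ 7.82 min.

7.82 min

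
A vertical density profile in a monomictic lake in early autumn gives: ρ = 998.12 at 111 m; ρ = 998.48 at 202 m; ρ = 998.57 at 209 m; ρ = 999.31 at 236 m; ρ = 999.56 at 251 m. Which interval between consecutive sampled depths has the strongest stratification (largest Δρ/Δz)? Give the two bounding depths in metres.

209–236 m

Compute the density gradient over each adjacent pair:
  111–202 m: Δρ/Δz = 0.36/91 = 4.0 × 10⁻³ kg m⁻⁴
  202–209 m: Δρ/Δz = 0.09/7 = 0.013 kg m⁻⁴
  209–236 m: Δρ/Δz = 0.74/27 = 0.027 kg m⁻⁴
  236–251 m: Δρ/Δz = 0.25/15 = 0.017 kg m⁻⁴
The largest gradient is in the 209–236 m interval — the pycnocline.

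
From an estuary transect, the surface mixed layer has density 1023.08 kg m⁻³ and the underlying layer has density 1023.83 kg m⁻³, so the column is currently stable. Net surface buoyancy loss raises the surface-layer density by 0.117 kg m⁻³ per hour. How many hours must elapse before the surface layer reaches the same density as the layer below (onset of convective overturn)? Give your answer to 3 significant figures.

6.41 hours

Density deficit of the surface layer: 1023.83 − 1023.08 = 0.75 kg m⁻³.
Required change = 0.75 / 0.117 = 6.41 hours.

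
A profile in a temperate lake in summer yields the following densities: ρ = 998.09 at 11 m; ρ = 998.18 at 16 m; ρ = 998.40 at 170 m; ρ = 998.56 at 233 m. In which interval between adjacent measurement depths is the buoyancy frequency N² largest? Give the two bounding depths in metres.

Compute the density gradient over each adjacent pair:
  11–16 m: Δρ/Δz = 0.09/5 = 0.018 kg m⁻⁴
  16–170 m: Δρ/Δz = 0.22/154 = 1.4 × 10⁻³ kg m⁻⁴
  170–233 m: Δρ/Δz = 0.16/63 = 2.5 × 10⁻³ kg m⁻⁴
The largest gradient is in the 11–16 m interval — the pycnocline.

11–16 m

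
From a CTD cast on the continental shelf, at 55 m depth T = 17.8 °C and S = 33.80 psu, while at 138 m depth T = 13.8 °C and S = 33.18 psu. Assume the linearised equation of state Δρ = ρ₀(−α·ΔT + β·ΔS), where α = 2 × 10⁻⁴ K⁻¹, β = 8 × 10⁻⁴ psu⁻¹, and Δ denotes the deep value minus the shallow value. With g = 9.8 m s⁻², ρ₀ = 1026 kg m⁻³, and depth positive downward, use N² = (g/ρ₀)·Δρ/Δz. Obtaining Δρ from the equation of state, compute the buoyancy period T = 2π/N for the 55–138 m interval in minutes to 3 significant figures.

17.5 min

ΔT = -4.0 K, ΔS = -0.62 psu (deep − shallow).
Δρ/ρ₀ = −αΔT + βΔS = 8.00 × 10⁻⁴ − 4.96 × 10⁻⁴ = 3.04 × 10⁻⁴, so Δρ ≈ 0.3119 kg m⁻³.
N² = (g/ρ₀)·Δρ/Δz = g·(Δρ/ρ₀)/Δz = 9.8 × 3.04 × 10⁻⁴ / 83 = 3.5894 × 10⁻⁵ s⁻².
N = √(3.5894 × 10⁻⁵) = 5.9912 × 10⁻³ rad s⁻¹ → T = 2π/N = 1.0487 × 10³ s = 17.478 min ≈ 17.5 min.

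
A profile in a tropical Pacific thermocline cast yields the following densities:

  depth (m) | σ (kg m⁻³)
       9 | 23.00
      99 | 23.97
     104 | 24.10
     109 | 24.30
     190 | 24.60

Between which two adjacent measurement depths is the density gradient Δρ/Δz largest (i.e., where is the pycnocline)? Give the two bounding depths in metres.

104–109 m

Compute the density gradient over each adjacent pair:
  9–99 m: Δρ/Δz = 0.97/90 = 0.011 kg m⁻⁴
  99–104 m: Δρ/Δz = 0.13/5 = 0.026 kg m⁻⁴
  104–109 m: Δρ/Δz = 0.20/5 = 0.040 kg m⁻⁴
  109–190 m: Δρ/Δz = 0.30/81 = 3.7 × 10⁻³ kg m⁻⁴
The largest gradient is in the 104–109 m interval — the pycnocline.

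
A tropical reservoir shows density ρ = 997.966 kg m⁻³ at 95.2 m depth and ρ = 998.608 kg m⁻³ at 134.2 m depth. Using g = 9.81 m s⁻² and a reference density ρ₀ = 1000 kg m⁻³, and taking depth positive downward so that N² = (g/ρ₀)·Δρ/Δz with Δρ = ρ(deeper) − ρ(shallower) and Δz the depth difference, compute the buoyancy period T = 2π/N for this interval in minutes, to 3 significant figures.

Δρ = 998.608 − 997.966 = 0.642 kg m⁻³ over Δz = 134.2 − 95.2 = 39 m.
N² = (9.81/1000) × (0.642/39) = 1.6149 × 10⁻⁴ s⁻².
N = √(1.6149 × 10⁻⁴) = 0.012708 rad s⁻¹, so T = 2π/N = 494.43 s = 8.2405 min ≈ 8.24 min.
Since Δρ > 0 the layer is stably stratified.

8.24 min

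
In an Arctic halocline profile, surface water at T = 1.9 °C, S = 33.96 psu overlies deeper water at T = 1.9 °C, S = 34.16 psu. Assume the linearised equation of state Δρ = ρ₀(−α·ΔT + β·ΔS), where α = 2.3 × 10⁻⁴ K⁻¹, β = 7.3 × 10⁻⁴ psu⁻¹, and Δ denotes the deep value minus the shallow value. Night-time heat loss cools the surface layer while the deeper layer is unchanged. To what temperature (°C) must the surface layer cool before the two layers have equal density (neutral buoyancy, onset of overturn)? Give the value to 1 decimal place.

1.3 °C

Neutral buoyancy requires Δρ = 0, i.e. −α(T_deep − T_surf′) + β(S_deep − S_surf) = 0.
T_surf′ = T_deep − (β/α)·ΔS = 1.9 − (7.3 × 10⁻⁴/2.3 × 10⁻⁴)·(+0.20) = 1.265 °C.
Cooling required: 1.9 − (1.265) = 0.635 °C.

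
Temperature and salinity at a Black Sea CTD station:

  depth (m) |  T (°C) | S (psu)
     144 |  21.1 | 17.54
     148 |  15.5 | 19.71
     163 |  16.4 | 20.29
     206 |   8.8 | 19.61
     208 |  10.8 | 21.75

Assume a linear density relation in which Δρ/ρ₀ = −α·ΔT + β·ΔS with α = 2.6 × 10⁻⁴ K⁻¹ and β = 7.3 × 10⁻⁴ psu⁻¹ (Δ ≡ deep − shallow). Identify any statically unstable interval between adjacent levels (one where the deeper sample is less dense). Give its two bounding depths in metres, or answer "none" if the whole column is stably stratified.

none

Evaluate Δρ/ρ₀ = −αΔT + βΔS across each adjacent pair:
  144–148 m: −αΔT+βΔS = −(2.6 × 10⁻⁴)(-5.6)+(7.3 × 10⁻⁴)(+2.17) = 3.0 × 10⁻³ → stable
  148–163 m: −αΔT+βΔS = −(2.6 × 10⁻⁴)(+0.9)+(7.3 × 10⁻⁴)(+0.58) = 1.9 × 10⁻⁴ → stable
  163–206 m: −αΔT+βΔS = −(2.6 × 10⁻⁴)(-7.6)+(7.3 × 10⁻⁴)(-0.68) = 1.5 × 10⁻³ → stable
  206–208 m: −αΔT+βΔS = −(2.6 × 10⁻⁴)(+2.0)+(7.3 × 10⁻⁴)(+2.14) = 1.0 × 10⁻³ → stable
Every interval has Δρ > 0: the column is stably stratified throughout.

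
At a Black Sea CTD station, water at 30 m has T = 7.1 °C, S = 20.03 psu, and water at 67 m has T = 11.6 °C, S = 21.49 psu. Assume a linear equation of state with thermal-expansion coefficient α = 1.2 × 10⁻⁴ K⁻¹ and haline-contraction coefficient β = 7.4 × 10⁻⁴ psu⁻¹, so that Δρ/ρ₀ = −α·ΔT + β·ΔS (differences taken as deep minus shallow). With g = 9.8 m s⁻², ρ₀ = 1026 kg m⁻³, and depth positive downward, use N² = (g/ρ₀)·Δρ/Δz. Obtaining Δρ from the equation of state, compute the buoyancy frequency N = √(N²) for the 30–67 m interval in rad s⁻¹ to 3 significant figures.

0.0120 rad s⁻¹

ΔT = +4.5 K, ΔS = +1.46 psu (deep − shallow).
Δρ/ρ₀ = −αΔT + βΔS = -5.40 × 10⁻⁴ + 1.0804 × 10⁻³ = 5.404 × 10⁻⁴, so Δρ ≈ 0.5545 kg m⁻³.
N² = (g/ρ₀)·Δρ/Δz = g·(Δρ/ρ₀)/Δz = 9.8 × 5.404 × 10⁻⁴ / 37 = 1.4313 × 10⁻⁴ s⁻².
N = √(1.4313 × 10⁻⁴) = 0.011964 rad s⁻¹ ≈ 0.0120 rad s⁻¹.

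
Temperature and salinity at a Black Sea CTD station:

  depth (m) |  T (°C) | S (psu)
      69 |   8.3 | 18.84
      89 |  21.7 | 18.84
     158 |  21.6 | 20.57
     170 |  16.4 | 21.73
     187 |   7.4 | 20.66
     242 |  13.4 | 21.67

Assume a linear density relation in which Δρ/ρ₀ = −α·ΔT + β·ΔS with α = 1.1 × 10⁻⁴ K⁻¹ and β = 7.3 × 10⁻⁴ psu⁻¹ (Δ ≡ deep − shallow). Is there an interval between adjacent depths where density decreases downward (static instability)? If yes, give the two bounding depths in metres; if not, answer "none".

Evaluate Δρ/ρ₀ = −αΔT + βΔS across each adjacent pair:
  69–89 m: −αΔT+βΔS = −(1.1 × 10⁻⁴)(+13.4)+(7.3 × 10⁻⁴)(+0.00) = -1.5 × 10⁻³ → UNSTABLE
  89–158 m: −αΔT+βΔS = −(1.1 × 10⁻⁴)(-0.1)+(7.3 × 10⁻⁴)(+1.73) = 1.3 × 10⁻³ → stable
  158–170 m: −αΔT+βΔS = −(1.1 × 10⁻⁴)(-5.2)+(7.3 × 10⁻⁴)(+1.16) = 1.4 × 10⁻³ → stable
  170–187 m: −αΔT+βΔS = −(1.1 × 10⁻⁴)(-9.0)+(7.3 × 10⁻⁴)(-1.07) = 2.1 × 10⁻⁴ → stable
  187–242 m: −αΔT+βΔS = −(1.1 × 10⁻⁴)(+6.0)+(7.3 × 10⁻⁴)(+1.01) = 7.7 × 10⁻⁵ → stable
The 69–89 m interval has Δρ < 0: lighter water underlies denser water.

69–89 m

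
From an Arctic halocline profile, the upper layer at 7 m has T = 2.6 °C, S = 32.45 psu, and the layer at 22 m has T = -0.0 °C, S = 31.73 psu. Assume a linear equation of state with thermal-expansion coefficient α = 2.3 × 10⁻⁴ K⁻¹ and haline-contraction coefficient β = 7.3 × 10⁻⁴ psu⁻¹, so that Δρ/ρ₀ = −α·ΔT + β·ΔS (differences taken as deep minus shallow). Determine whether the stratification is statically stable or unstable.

stable

ΔT = -0.0 − 2.6 = -2.6 K and ΔS = 31.73 − 32.45 = -0.72 psu (deep − shallow).
−αΔT = 5.98 × 10⁻⁴; βΔS = -5.256 × 10⁻⁴; sum Δρ/ρ₀ = 7.24 × 10⁻⁵.
Δρ/ρ₀ > 0, so Δρ > 0: deeper water is denser → statically stable.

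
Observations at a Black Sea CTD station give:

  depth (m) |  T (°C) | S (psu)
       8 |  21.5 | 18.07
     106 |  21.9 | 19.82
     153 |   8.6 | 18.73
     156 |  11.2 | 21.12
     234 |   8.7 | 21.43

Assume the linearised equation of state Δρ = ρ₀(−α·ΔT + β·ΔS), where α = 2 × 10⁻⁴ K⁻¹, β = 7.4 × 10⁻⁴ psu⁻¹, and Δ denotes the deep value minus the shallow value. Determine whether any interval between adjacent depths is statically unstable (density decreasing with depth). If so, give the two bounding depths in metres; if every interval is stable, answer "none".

none

Evaluate Δρ/ρ₀ = −αΔT + βΔS across each adjacent pair:
  8–106 m: −αΔT+βΔS = −(2 × 10⁻⁴)(+0.4)+(7.4 × 10⁻⁴)(+1.75) = 1.2 × 10⁻³ → stable
  106–153 m: −αΔT+βΔS = −(2 × 10⁻⁴)(-13.3)+(7.4 × 10⁻⁴)(-1.09) = 1.9 × 10⁻³ → stable
  153–156 m: −αΔT+βΔS = −(2 × 10⁻⁴)(+2.6)+(7.4 × 10⁻⁴)(+2.39) = 1.2 × 10⁻³ → stable
  156–234 m: −αΔT+βΔS = −(2 × 10⁻⁴)(-2.5)+(7.4 × 10⁻⁴)(+0.31) = 7.3 × 10⁻⁴ → stable
Every interval has Δρ > 0: the column is stably stratified throughout.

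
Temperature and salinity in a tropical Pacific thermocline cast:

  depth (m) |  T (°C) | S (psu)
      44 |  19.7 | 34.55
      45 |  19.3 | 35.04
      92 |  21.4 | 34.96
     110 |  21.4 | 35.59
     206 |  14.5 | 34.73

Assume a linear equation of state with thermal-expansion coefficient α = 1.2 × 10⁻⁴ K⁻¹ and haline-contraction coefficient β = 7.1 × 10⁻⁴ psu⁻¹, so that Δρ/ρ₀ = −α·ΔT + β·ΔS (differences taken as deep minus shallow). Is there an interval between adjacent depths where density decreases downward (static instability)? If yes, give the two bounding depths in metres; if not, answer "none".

Evaluate Δρ/ρ₀ = −αΔT + βΔS across each adjacent pair:
  44–45 m: −αΔT+βΔS = −(1.2 × 10⁻⁴)(-0.4)+(7.1 × 10⁻⁴)(+0.49) = 4.0 × 10⁻⁴ → stable
  45–92 m: −αΔT+βΔS = −(1.2 × 10⁻⁴)(+2.1)+(7.1 × 10⁻⁴)(-0.08) = -3.1 × 10⁻⁴ → UNSTABLE
  92–110 m: −αΔT+βΔS = −(1.2 × 10⁻⁴)(+0.0)+(7.1 × 10⁻⁴)(+0.63) = 4.5 × 10⁻⁴ → stable
  110–206 m: −αΔT+βΔS = −(1.2 × 10⁻⁴)(-6.9)+(7.1 × 10⁻⁴)(-0.86) = 2.2 × 10⁻⁴ → stable
The 45–92 m interval has Δρ < 0: lighter water underlies denser water.

45–92 m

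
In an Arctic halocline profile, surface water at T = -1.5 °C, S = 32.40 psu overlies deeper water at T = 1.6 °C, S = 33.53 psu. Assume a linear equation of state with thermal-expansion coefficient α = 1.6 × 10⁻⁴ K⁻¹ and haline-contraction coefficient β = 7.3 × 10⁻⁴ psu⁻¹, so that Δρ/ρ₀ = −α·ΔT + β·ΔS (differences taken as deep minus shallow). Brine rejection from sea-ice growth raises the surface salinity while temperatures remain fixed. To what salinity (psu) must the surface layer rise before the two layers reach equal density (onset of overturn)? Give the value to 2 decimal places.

32.85 psu

Neutral buoyancy requires −α(T_deep − T_surf) + β(S_deep − S_surf′) = 0.
S_surf′ = S_deep − (α/β)·ΔT = 33.53 − (1.6 × 10⁻⁴/7.3 × 10⁻⁴)·(+3.1) = 32.8505 psu.
Increase required: 32.8505 − 32.40 = 0.4505 psu.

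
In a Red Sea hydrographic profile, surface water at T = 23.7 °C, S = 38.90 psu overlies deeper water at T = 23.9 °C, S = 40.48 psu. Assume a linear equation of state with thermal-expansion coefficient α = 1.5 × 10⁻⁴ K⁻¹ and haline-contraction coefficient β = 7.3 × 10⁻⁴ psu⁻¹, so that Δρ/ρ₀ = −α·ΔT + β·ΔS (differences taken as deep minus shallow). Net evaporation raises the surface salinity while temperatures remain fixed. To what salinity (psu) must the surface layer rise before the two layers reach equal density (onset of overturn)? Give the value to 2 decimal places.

40.44 psu

Neutral buoyancy requires −α(T_deep − T_surf) + β(S_deep − S_surf′) = 0.
S_surf′ = S_deep − (α/β)·ΔT = 40.48 − (1.5 × 10⁻⁴/7.3 × 10⁻⁴)·(+0.2) = 40.4389 psu.
Increase required: 40.4389 − 38.90 = 1.5389 psu.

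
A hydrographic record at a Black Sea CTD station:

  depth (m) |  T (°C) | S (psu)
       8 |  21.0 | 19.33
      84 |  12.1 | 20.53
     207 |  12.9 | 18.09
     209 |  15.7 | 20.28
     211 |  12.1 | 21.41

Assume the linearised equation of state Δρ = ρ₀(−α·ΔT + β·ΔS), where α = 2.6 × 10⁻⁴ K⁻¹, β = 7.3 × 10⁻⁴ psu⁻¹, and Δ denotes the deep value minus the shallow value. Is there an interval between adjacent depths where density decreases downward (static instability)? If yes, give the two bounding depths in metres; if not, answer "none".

Evaluate Δρ/ρ₀ = −αΔT + βΔS across each adjacent pair:
  8–84 m: −αΔT+βΔS = −(2.6 × 10⁻⁴)(-8.9)+(7.3 × 10⁻⁴)(+1.20) = 3.2 × 10⁻³ → stable
  84–207 m: −αΔT+βΔS = −(2.6 × 10⁻⁴)(+0.8)+(7.3 × 10⁻⁴)(-2.44) = -2.0 × 10⁻³ → UNSTABLE
  207–209 m: −αΔT+βΔS = −(2.6 × 10⁻⁴)(+2.8)+(7.3 × 10⁻⁴)(+2.19) = 8.7 × 10⁻⁴ → stable
  209–211 m: −αΔT+βΔS = −(2.6 × 10⁻⁴)(-3.6)+(7.3 × 10⁻⁴)(+1.13) = 1.8 × 10⁻³ → stable
The 84–207 m interval has Δρ < 0: lighter water underlies denser water.

84–207 m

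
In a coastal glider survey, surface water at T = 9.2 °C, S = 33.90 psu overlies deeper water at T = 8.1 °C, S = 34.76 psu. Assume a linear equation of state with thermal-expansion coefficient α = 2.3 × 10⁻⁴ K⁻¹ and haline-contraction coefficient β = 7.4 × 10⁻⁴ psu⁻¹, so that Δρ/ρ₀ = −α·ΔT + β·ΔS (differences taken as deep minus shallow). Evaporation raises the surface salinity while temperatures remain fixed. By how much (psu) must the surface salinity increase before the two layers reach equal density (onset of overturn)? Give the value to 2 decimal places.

1.20 psu

Neutral buoyancy requires −α(T_deep − T_surf) + β(S_deep − S_surf′) = 0.
S_surf′ = S_deep − (α/β)·ΔT = 34.76 − (2.3 × 10⁻⁴/7.4 × 10⁻⁴)·(-1.1) = 35.1019 psu.
Increase required: 35.1019 − 33.90 = 1.2019 psu.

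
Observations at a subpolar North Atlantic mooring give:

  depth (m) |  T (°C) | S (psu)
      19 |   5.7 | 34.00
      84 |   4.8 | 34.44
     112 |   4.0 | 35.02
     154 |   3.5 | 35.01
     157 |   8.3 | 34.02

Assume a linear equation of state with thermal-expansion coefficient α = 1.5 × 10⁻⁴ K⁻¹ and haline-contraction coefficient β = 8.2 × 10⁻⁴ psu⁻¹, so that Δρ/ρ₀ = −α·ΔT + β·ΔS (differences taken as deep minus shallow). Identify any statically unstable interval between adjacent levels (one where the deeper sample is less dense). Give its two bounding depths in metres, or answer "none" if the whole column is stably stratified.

Evaluate Δρ/ρ₀ = −αΔT + βΔS across each adjacent pair:
  19–84 m: −αΔT+βΔS = −(1.5 × 10⁻⁴)(-0.9)+(8.2 × 10⁻⁴)(+0.44) = 5.0 × 10⁻⁴ → stable
  84–112 m: −αΔT+βΔS = −(1.5 × 10⁻⁴)(-0.8)+(8.2 × 10⁻⁴)(+0.58) = 6.0 × 10⁻⁴ → stable
  112–154 m: −αΔT+βΔS = −(1.5 × 10⁻⁴)(-0.5)+(8.2 × 10⁻⁴)(-0.01) = 6.7 × 10⁻⁵ → stable
  154–157 m: −αΔT+βΔS = −(1.5 × 10⁻⁴)(+4.8)+(8.2 × 10⁻⁴)(-0.99) = -1.5 × 10⁻³ → UNSTABLE
The 154–157 m interval has Δρ < 0: lighter water underlies denser water.

154–157 m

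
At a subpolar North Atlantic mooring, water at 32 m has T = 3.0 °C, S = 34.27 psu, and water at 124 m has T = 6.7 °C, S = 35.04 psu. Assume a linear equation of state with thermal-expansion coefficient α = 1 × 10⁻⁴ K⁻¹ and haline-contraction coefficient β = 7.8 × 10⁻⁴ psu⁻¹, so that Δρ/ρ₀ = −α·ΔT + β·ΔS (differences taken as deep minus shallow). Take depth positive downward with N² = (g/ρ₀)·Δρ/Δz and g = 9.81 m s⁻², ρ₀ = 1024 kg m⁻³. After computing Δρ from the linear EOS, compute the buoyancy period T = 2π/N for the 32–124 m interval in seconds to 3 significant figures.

ΔT = +3.7 K, ΔS = +0.77 psu (deep − shallow).
Δρ/ρ₀ = −αΔT + βΔS = -3.70 × 10⁻⁴ + 6.006 × 10⁻⁴ = 2.306 × 10⁻⁴, so Δρ ≈ 0.2361 kg m⁻³.
N² = (g/ρ₀)·Δρ/Δz = g·(Δρ/ρ₀)/Δz = 9.81 × 2.306 × 10⁻⁴ / 92 = 2.4589 × 10⁻⁵ s⁻².
N = √(2.4589 × 10⁻⁵) = 4.9587 × 10⁻³ rad s⁻¹ → T = 2π/N = 1.2671 × 10³ s ≈ 1.27 × 10³ s.

1.27 × 10³ s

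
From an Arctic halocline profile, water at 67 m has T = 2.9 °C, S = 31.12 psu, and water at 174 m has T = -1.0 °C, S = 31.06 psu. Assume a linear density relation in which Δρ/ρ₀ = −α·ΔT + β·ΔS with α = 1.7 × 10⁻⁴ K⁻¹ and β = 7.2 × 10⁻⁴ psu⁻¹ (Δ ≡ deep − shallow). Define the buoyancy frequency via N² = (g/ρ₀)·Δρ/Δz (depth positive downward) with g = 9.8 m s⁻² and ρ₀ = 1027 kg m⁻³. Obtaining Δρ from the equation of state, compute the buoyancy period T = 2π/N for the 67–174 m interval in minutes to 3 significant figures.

13.9 min

ΔT = -3.9 K, ΔS = -0.06 psu (deep − shallow).
Δρ/ρ₀ = −αΔT + βΔS = 6.63 × 10⁻⁴ − 4.32 × 10⁻⁵ = 6.198 × 10⁻⁴, so Δρ ≈ 0.6365 kg m⁻³.
N² = (g/ρ₀)·Δρ/Δz = g·(Δρ/ρ₀)/Δz = 9.8 × 6.198 × 10⁻⁴ / 107 = 5.6767 × 10⁻⁵ s⁻².
N = √(5.6767 × 10⁻⁵) = 7.5344 × 10⁻³ rad s⁻¹ → T = 2π/N = 833.93 s = 13.899 min ≈ 13.9 min.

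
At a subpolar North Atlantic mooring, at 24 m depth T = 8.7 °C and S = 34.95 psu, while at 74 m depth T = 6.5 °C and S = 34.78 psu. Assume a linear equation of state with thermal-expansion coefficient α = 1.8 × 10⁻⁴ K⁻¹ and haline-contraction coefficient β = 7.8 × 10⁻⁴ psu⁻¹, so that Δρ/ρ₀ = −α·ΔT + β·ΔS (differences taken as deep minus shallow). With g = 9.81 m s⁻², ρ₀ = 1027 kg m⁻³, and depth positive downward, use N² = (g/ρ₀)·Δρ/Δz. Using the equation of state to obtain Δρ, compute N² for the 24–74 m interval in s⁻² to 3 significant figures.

5.17 × 10⁻⁵ s⁻²

ΔT = -2.2 K, ΔS = -0.17 psu (deep − shallow).
Δρ/ρ₀ = −αΔT + βΔS = 3.96 × 10⁻⁴ − 1.326 × 10⁻⁴ = 2.634 × 10⁻⁴, so Δρ ≈ 0.2705 kg m⁻³.
N² = (g/ρ₀)·Δρ/Δz = g·(Δρ/ρ₀)/Δz = 9.81 × 2.634 × 10⁻⁴ / 50 = 5.1679 × 10⁻⁵ s⁻² ≈ 5.17 × 10⁻⁵ s⁻².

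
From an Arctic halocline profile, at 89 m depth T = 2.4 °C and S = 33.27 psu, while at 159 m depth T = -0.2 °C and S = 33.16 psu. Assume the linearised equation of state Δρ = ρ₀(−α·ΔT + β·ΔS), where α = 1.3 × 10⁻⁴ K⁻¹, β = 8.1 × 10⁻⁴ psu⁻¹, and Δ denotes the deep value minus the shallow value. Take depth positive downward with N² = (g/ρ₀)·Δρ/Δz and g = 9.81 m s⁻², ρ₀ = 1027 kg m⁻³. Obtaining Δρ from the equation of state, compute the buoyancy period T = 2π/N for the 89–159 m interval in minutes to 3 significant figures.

17.7 min

ΔT = -2.6 K, ΔS = -0.11 psu (deep − shallow).
Δρ/ρ₀ = −αΔT + βΔS = 3.38 × 10⁻⁴ − 8.91 × 10⁻⁵ = 2.489 × 10⁻⁴, so Δρ ≈ 0.2556 kg m⁻³.
N² = (g/ρ₀)·Δρ/Δz = g·(Δρ/ρ₀)/Δz = 9.81 × 2.489 × 10⁻⁴ / 70 = 3.4882 × 10⁻⁵ s⁻².
N = √(3.4882 × 10⁻⁵) = 5.9061 × 10⁻³ rad s⁻¹ → T = 2π/N = 1.0638 × 10³ s = 17.730 min ≈ 17.7 min.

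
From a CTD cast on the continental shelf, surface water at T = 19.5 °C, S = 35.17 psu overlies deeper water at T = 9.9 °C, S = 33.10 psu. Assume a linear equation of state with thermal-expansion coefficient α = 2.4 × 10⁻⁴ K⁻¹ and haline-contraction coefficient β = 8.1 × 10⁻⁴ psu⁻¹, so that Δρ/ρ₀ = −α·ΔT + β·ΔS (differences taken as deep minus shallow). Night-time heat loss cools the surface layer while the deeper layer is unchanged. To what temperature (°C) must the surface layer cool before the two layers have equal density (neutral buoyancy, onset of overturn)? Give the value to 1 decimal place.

16.9 °C

Neutral buoyancy requires Δρ = 0, i.e. −α(T_deep − T_surf′) + β(S_deep − S_surf) = 0.
T_surf′ = T_deep − (β/α)·ΔS = 9.9 − (8.1 × 10⁻⁴/2.4 × 10⁻⁴)·(-2.07) = 16.886 °C.
Cooling required: 19.5 − (16.886) = 2.614 °C.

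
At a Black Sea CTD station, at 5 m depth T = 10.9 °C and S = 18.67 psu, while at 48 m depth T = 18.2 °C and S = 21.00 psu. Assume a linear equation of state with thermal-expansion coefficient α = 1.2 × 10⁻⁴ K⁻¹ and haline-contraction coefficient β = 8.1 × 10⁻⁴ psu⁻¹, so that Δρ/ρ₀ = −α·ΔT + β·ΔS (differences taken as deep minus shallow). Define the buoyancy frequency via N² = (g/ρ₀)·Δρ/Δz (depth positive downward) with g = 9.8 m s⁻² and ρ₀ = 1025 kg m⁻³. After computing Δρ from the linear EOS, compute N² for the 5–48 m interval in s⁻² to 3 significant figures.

ΔT = +7.3 K, ΔS = +2.33 psu (deep − shallow).
Δρ/ρ₀ = −αΔT + βΔS = -8.76 × 10⁻⁴ + 1.8873 × 10⁻³ = 1.0113 × 10⁻³, so Δρ ≈ 1.037 kg m⁻³.
N² = (g/ρ₀)·Δρ/Δz = g·(Δρ/ρ₀)/Δz = 9.8 × 1.0113 × 10⁻³ / 43 = 2.3048 × 10⁻⁴ s⁻² ≈ 2.30 × 10⁻⁴ s⁻².

2.30 × 10⁻⁴ s⁻²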